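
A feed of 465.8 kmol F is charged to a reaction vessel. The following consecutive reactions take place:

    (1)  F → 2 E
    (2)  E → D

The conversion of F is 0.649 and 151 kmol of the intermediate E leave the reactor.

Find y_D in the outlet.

0.591

Conversion of F: F consumed = 1ξ₁ = 0.649 × 465.8 → ξ₁ = 302.3 kmol.
E balance: n_E = 0 + 2ξ₁ − 1ξ₂ = 151 → ξ₂ = (2·302.3 − 151)/1 = 453.6 kmol.
Outlet amounts (n = n₀ + Σ ν·ξ):
  F: 465.8 − 1(302.3) = 163.5
  E: 0 + 2(302.3) − 1(453.6) = 151
  D: 0 + 1(453.6) = 453.6
Total out = 768.1 kmol; y_D = 453.6 / 768.1 = 0.5906.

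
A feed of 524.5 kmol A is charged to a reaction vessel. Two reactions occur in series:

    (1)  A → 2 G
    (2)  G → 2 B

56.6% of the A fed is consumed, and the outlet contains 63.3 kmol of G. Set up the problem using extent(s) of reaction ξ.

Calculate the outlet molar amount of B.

1060 kmol

Conversion of A: A consumed = 1ξ₁ = 0.566 × 524.5 → ξ₁ = 296.9 kmol.
G balance: n_G = 0 + 2ξ₁ − 1ξ₂ = 63.3 → ξ₂ = (2·296.9 − 63.3)/1 = 530.4 kmol.
Outlet amounts (n = n₀ + Σ ν·ξ):
  A: 524.5 − 1(296.9) = 227.6
  G: 0 + 2(296.9) − 1(530.4) = 63.3
  B: 0 + 2(530.4) = 1061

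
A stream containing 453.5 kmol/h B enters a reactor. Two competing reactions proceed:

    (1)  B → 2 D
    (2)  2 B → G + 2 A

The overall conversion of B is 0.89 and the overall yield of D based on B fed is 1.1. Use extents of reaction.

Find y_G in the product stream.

0.0988

Yield of D: 2ξ₁ / 453.5 = 1.1 → ξ₁ = 249.4 kmol/h.
Conversion of B: 1ξ₁ + 2ξ₂ = 0.89 × 453.5 = 403.6 → ξ₂ = 77.09 kmol/h.
Outlet amounts (n = n₀ + Σ ν·ξ):
  B: 453.5 − 1(249.4) − 2(77.09) = 49.88
  D: 0 + 2(249.4) = 498.9
  G: 0 + 1(77.09) = 77.09
  A: 0 + 2(77.09) = 154.2
Total out = 780 kmol/h; y_G = 77.09 / 780 = 0.09884.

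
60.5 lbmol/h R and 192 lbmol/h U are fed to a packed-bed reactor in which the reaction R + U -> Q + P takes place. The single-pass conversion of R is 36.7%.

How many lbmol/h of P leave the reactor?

22.2 lbmol/h

R reacted = 0.367 × 60.5 = 22.2 lbmol/h; ν_R = −1, so ξ = 22.2/1 = 22.2 lbmol/h.
Outlet amounts (n = n₀ + ν ξ):
  R: 60.5 − 1(22.2) = 38.3
  U: 192 − 1(22.2) = 169.8
  Q: 0 + 1(22.2) = 22.2
  P: 0 + 1(22.2) = 22.2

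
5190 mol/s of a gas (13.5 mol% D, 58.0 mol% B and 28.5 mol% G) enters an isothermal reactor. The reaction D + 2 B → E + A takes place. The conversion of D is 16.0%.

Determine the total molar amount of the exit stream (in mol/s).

5080 mol/s

D reacted = 0.16 × 700.6 = 112.1 mol/s; ν_D = −1, so ξ = 112.1/1 = 112.1 mol/s.
Outlet amounts (n = n₀ + ν ξ):
  D: 700.6 − 1(112.1) = 588.5
  B: 3010 − 2(112.1) = 2786
  E: 0 + 1(112.1) = 112.1
  A: 0 + 1(112.1) = 112.1
  G: 1479 (inert)
Total out = 588.5 + 2786 + 112.1 + 112.1 + 1479 = 5078 mol/s.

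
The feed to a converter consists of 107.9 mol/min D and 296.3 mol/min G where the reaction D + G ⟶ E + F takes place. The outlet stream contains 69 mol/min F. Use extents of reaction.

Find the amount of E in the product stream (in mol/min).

69 mol/min

For F: n = n₀ + 1ξ → 69 = 0 + 1ξ, giving ξ = 69 mol/min.
Outlet amounts (n = n₀ + ν ξ):
  D: 107.9 − 1(69) = 38.9
  G: 296.3 − 1(69) = 227.3
  E: 0 + 1(69) = 69
  F: 0 + 1(69) = 69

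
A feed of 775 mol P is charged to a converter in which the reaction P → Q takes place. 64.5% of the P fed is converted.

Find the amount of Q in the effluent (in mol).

500 mol

P reacted = 0.645 × 775 = 499.9 mol; ν_P = −1, so ξ = 499.9/1 = 499.9 mol.
Outlet amounts (n = n₀ + ν ξ):
  P: 775 − 1(499.9) = 275.1
  Q: 0 + 1(499.9) = 499.9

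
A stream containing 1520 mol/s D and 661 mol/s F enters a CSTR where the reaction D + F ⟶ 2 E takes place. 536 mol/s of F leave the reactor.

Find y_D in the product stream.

For F: n = n₀ − 1ξ → 536 = 661 − 1ξ, giving ξ = 125 mol/s.
Outlet amounts (n = n₀ + ν ξ):
  D: 1520 − 1(125) = 1395
  F: 661 − 1(125) = 536
  E: 0 + 2(125) = 250
Total out = 2181 mol/s; y_D = 1395 / 2181 = 0.6396.

0.64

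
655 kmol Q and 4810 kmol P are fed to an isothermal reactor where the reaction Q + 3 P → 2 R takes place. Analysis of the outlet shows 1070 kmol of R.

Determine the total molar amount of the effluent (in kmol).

For R: n = n₀ + 2ξ → 1070 = 0 + 2ξ, giving ξ = 535 kmol.
Outlet amounts (n = n₀ + ν ξ):
  Q: 655 − 1(535) = 120
  P: 4810 − 3(535) = 3205
  R: 0 + 2(535) = 1070
Total out = 120 + 3205 + 1070 = 4395 kmol.

4400 kmol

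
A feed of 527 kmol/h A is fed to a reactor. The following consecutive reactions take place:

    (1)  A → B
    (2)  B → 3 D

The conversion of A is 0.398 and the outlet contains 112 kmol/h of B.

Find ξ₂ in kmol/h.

ξ₂ = 97.7 kmol/h

Conversion of A: A consumed = 1ξ₁ = 0.398 × 527 → ξ₁ = 209.7 kmol/h.
B balance: n_B = 0 + 1ξ₁ − 1ξ₂ = 112 → ξ₂ = (1·209.7 − 112)/1 = 97.75 kmol/h.
Outlet amounts (n = n₀ + Σ ν·ξ):
  A: 527 − 1(209.7) = 317.3
  B: 0 + 1(209.7) − 1(97.75) = 112
  D: 0 + 3(97.75) = 293.2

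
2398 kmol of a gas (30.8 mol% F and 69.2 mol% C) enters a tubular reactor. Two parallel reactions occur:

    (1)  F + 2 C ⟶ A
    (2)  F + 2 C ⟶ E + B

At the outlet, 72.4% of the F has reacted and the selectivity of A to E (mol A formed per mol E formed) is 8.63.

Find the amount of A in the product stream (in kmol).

479 kmol

Conversion of F: F consumed = 0.724 × 738.6 = 534.7 kmol = 1ξ₁ + 1ξ₂.
Selectivity: 1ξ₁ / (1ξ₂) = 8.63 → ξ₁ = 8.63 ξ₂.
Substitute: (1·8.63 + 1) ξ₂ = 534.7 → ξ₂ = 55.53 kmol, ξ₁ = 479.2 kmol.
Outlet amounts (n = n₀ + Σ ν·ξ):
  F: 738.6 − 1(479.2) − 1(55.53) = 203.8
  C: 1659 − 2(479.2) − 2(55.53) = 589.9
  A: 0 + 1(479.2) = 479.2
  E: 0 + 1(55.53) = 55.53
  B: 0 + 1(55.53) = 55.53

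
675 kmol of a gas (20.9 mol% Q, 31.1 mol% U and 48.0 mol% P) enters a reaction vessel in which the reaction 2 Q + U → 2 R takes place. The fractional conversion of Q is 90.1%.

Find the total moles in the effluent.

611 kmol

Q reacted = 0.901 × 141.1 = 127.1 kmol; ν_Q = −2, so ξ = 127.1/2 = 63.55 kmol.
Outlet amounts (n = n₀ + ν ξ):
  Q: 141.1 − 2(63.55) = 13.97
  U: 209.9 − 1(63.55) = 146.4
  R: 0 + 2(63.55) = 127.1
  P: 324 (inert)
Total out = 13.97 + 146.4 + 127.1 + 324 = 611.4 kmol.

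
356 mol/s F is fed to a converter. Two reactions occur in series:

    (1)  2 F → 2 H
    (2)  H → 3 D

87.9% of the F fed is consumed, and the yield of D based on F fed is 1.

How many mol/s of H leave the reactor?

Conversion of F: F consumed = 2ξ₁ = 0.879 × 356 → ξ₁ = 156.5 mol/s.
Yield of D: 3ξ₂ / 356 = 1 → ξ₂ = 118.7 mol/s.
Outlet amounts (n = n₀ + Σ ν·ξ):
  F: 356 − 2(156.5) = 43.08
  H: 0 + 2(156.5) − 1(118.7) = 194.3
  D: 0 + 3(118.7) = 356

194 mol/s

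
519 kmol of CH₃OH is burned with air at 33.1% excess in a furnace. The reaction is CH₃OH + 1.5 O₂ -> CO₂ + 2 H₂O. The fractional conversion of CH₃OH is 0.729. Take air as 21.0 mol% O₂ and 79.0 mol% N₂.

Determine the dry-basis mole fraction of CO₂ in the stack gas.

Stoichiometric O₂ = 1.5 × 519 = 778.5 kmol; O₂ fed = 778.5 × 1.331 = 1036 kmol.
N₂ fed = 1036 × 79/21 = 3898 kmol.
Fuel reacted = 0.729 × 519 → ξ = 378.4 kmol.
Outlet (n = n₀ + ν ξ):
  CH₃OH: 519 − 1(378.4) = 140.6
  O₂: 1036 − 1.5(378.4) = 468.7
  N₂: 3898 (inert)
  CO₂: 0 + 1(378.4) = 378.4
  H₂O: 0 + 2(378.4) = 756.7
Dry total = 4886 kmol; y_CO₂ (dry) = 378.4 / 4886 = 0.07744.

0.0774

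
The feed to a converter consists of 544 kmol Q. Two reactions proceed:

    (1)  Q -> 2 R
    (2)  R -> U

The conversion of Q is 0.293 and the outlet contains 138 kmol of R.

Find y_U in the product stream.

Conversion of Q: Q consumed = 1ξ₁ = 0.293 × 544 → ξ₁ = 159.4 kmol.
R balance: n_R = 0 + 2ξ₁ − 1ξ₂ = 138 → ξ₂ = (2·159.4 − 138)/1 = 180.8 kmol.
Outlet amounts (n = n₀ + Σ ν·ξ):
  Q: 544 − 1(159.4) = 384.6
  R: 0 + 2(159.4) − 1(180.8) = 138
  U: 0 + 1(180.8) = 180.8
Total out = 703.4 kmol; y_U = 180.8 / 703.4 = 0.257.

0.257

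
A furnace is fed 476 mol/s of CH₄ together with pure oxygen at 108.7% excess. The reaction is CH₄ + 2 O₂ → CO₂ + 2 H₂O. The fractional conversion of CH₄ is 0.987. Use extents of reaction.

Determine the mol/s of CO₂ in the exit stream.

Stoichiometric O₂ = 2 × 476 = 952 mol/s; O₂ fed = 952 × 2.087 = 1987 mol/s.
Fuel reacted = 0.987 × 476 → ξ = 469.8 mol/s.
Outlet (n = n₀ + ν ξ):
  CH₄: 476 − 1(469.8) = 6.188
  O₂: 1987 − 2(469.8) = 1047
  CO₂: 0 + 1(469.8) = 469.8
  H₂O: 0 + 2(469.8) = 939.6

470 mol/s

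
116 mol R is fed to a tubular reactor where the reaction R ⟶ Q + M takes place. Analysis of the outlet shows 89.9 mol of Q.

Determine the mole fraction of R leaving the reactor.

For Q: n = n₀ + 1ξ → 89.9 = 0 + 1ξ, giving ξ = 89.9 mol.
Outlet amounts (n = n₀ + ν ξ):
  R: 116 − 1(89.9) = 26.1
  Q: 0 + 1(89.9) = 89.9
  M: 0 + 1(89.9) = 89.9
Total out = 205.9 mol; y_R = 26.1 / 205.9 = 0.1268.

0.127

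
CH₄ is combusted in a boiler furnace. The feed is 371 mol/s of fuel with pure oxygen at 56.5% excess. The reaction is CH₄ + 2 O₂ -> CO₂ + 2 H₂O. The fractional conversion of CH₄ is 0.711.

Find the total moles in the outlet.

1530 mol/s

Stoichiometric O₂ = 2 × 371 = 742 mol/s; O₂ fed = 742 × 1.565 = 1161 mol/s.
Fuel reacted = 0.711 × 371 → ξ = 263.8 mol/s.
Outlet (n = n₀ + ν ξ):
  CH₄: 371 − 1(263.8) = 107.2
  O₂: 1161 − 2(263.8) = 633.7
  CO₂: 0 + 1(263.8) = 263.8
  H₂O: 0 + 2(263.8) = 527.6
Total out = 107.2 + 633.7 + 263.8 + 527.6 = 1532 mol/s.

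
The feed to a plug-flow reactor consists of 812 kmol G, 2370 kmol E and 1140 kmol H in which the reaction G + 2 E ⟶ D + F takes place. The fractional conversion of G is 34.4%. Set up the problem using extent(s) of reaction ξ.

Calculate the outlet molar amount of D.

G reacted = 0.344 × 812 = 279.3 kmol; ν_G = −1, so ξ = 279.3/1 = 279.3 kmol.
Outlet amounts (n = n₀ + ν ξ):
  G: 812 − 1(279.3) = 532.7
  E: 2370 − 2(279.3) = 1811
  D: 0 + 1(279.3) = 279.3
  F: 0 + 1(279.3) = 279.3
  H: 1140 (inert)

279 kmol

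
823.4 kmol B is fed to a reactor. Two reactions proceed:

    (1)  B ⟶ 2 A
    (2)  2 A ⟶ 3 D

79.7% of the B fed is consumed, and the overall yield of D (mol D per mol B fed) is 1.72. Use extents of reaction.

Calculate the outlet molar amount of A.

Conversion of B: B consumed = 1ξ₁ = 0.797 × 823.4 → ξ₁ = 656.2 kmol.
Yield of D: 3ξ₂ / 823.4 = 1.72 → ξ₂ = 472.1 kmol.
Outlet amounts (n = n₀ + Σ ν·ξ):
  B: 823.4 − 1(656.2) = 167.2
  A: 0 + 2(656.2) − 2(472.1) = 368.3
  D: 0 + 3(472.1) = 1416

368 kmol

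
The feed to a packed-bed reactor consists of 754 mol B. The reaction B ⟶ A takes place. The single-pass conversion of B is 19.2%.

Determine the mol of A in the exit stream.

145 mol

B reacted = 0.192 × 754 = 144.8 mol; ν_B = −1, so ξ = 144.8/1 = 144.8 mol.
Outlet amounts (n = n₀ + ν ξ):
  B: 754 − 1(144.8) = 609.2
  A: 0 + 1(144.8) = 144.8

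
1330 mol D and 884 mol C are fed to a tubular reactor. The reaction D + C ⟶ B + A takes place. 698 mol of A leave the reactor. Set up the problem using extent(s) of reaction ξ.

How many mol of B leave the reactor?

698 mol

For A: n = n₀ + 1ξ → 698 = 0 + 1ξ, giving ξ = 698 mol.
Outlet amounts (n = n₀ + ν ξ):
  D: 1330 − 1(698) = 632
  C: 884 − 1(698) = 186
  B: 0 + 1(698) = 698
  A: 0 + 1(698) = 698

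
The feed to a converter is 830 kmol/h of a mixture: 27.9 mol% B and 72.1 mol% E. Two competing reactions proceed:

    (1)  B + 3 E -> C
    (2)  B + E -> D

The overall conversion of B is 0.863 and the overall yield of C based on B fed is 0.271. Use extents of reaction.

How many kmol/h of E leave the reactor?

273 kmol/h

Yield of C: 1ξ₁ / 231.6 = 0.271 → ξ₁ = 62.76 kmol/h.
Conversion of B: 1ξ₁ + 1ξ₂ = 0.863 × 231.6 = 199.8 → ξ₂ = 137.1 kmol/h.
Outlet amounts (n = n₀ + Σ ν·ξ):
  B: 231.6 − 1(62.76) − 1(137.1) = 31.73
  E: 598.4 − 3(62.76) − 1(137.1) = 273.1
  C: 0 + 1(62.76) = 62.76
  D: 0 + 1(137.1) = 137.1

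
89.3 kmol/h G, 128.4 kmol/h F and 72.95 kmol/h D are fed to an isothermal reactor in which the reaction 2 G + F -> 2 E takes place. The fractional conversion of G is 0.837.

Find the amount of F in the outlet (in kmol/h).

G reacted = 0.837 × 89.3 = 74.74 kmol/h; ν_G = −2, so ξ = 74.74/2 = 37.37 kmol/h.
Outlet amounts (n = n₀ + ν ξ):
  G: 89.3 − 2(37.37) = 14.56
  F: 128.4 − 1(37.37) = 91.03
  E: 0 + 2(37.37) = 74.74
  D: 72.95 (inert)

91 kmol/h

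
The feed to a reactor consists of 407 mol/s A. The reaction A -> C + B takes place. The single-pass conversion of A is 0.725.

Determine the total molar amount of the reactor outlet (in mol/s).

702 mol/s

A reacted = 0.725 × 407 = 295.1 mol/s; ν_A = −1, so ξ = 295.1/1 = 295.1 mol/s.
Outlet amounts (n = n₀ + ν ξ):
  A: 407 − 1(295.1) = 111.9
  C: 0 + 1(295.1) = 295.1
  B: 0 + 1(295.1) = 295.1
Total out = 111.9 + 295.1 + 295.1 = 702.1 mol/s.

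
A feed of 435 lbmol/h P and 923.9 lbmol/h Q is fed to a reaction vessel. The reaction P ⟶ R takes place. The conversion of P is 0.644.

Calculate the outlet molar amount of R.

P reacted = 0.644 × 435 = 280.1 lbmol/h; ν_P = −1, so ξ = 280.1/1 = 280.1 lbmol/h.
Outlet amounts (n = n₀ + ν ξ):
  P: 435 − 1(280.1) = 154.9
  R: 0 + 1(280.1) = 280.1
  Q: 923.9 (inert)

280 lbmol/h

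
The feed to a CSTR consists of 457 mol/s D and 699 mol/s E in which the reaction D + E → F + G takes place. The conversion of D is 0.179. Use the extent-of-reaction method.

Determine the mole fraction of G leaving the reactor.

D reacted = 0.179 × 457 = 81.8 mol/s; ν_D = −1, so ξ = 81.8/1 = 81.8 mol/s.
Outlet amounts (n = n₀ + ν ξ):
  D: 457 − 1(81.8) = 375.2
  E: 699 − 1(81.8) = 617.2
  F: 0 + 1(81.8) = 81.8
  G: 0 + 1(81.8) = 81.8
Total out = 1156 mol/s; y_G = 81.8 / 1156 = 0.07076.

0.0708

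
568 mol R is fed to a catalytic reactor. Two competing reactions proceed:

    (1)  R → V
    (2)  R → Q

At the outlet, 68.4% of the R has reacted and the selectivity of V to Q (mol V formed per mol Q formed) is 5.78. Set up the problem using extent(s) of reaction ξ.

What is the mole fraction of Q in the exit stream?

0.101

Conversion of R: R consumed = 0.684 × 568 = 388.5 mol = 1ξ₁ + 1ξ₂.
Selectivity: 1ξ₁ / (1ξ₂) = 5.78 → ξ₁ = 5.78 ξ₂.
Substitute: (1·5.78 + 1) ξ₂ = 388.5 → ξ₂ = 57.3 mol, ξ₁ = 331.2 mol.
Outlet amounts (n = n₀ + Σ ν·ξ):
  R: 568 − 1(331.2) − 1(57.3) = 179.5
  V: 0 + 1(331.2) = 331.2
  Q: 0 + 1(57.3) = 57.3
Total out = 568 mol; y_Q = 57.3 / 568 = 0.1009.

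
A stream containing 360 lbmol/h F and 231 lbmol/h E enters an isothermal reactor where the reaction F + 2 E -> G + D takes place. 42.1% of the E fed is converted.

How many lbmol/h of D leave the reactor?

48.6 lbmol/h

E reacted = 0.421 × 231 = 97.25 lbmol/h; ν_E = −2, so ξ = 97.25/2 = 48.63 lbmol/h.
Outlet amounts (n = n₀ + ν ξ):
  F: 360 − 1(48.63) = 311.4
  E: 231 − 2(48.63) = 133.7
  G: 0 + 1(48.63) = 48.63
  D: 0 + 1(48.63) = 48.63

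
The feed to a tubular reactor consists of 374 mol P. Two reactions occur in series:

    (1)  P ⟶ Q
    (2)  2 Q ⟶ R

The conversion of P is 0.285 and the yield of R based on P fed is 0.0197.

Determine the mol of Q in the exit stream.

Conversion of P: P consumed = 1ξ₁ = 0.285 × 374 → ξ₁ = 106.6 mol.
Yield of R: 1ξ₂ / 374 = 0.0197 → ξ₂ = 7.368 mol.
Outlet amounts (n = n₀ + Σ ν·ξ):
  P: 374 − 1(106.6) = 267.4
  Q: 0 + 1(106.6) − 2(7.368) = 91.85
  R: 0 + 1(7.368) = 7.368

91.9 mol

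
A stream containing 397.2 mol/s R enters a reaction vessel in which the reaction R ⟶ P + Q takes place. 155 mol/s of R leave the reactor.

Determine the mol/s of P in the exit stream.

For R: n = n₀ − 1ξ → 155 = 397.2 − 1ξ, giving ξ = 242.2 mol/s.
Outlet amounts (n = n₀ + ν ξ):
  R: 397.2 − 1(242.2) = 155
  P: 0 + 1(242.2) = 242.2
  Q: 0 + 1(242.2) = 242.2

242 mol/s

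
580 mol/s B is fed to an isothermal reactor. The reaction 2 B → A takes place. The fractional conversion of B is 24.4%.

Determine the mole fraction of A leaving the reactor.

B reacted = 0.244 × 580 = 141.5 mol/s; ν_B = −2, so ξ = 141.5/2 = 70.76 mol/s.
Outlet amounts (n = n₀ + ν ξ):
  B: 580 − 2(70.76) = 438.5
  A: 0 + 1(70.76) = 70.76
Total out = 509.2 mol/s; y_A = 70.76 / 509.2 = 0.139.

0.139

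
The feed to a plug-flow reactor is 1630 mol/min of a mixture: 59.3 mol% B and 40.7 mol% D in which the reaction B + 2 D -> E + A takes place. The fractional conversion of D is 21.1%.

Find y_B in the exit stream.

0.575

D reacted = 0.211 × 663.4 = 140 mol/min; ν_D = −2, so ξ = 140/2 = 69.99 mol/min.
Outlet amounts (n = n₀ + ν ξ):
  B: 966.6 − 1(69.99) = 896.6
  D: 663.4 − 2(69.99) = 523.4
  E: 0 + 1(69.99) = 69.99
  A: 0 + 1(69.99) = 69.99
Total out = 1560 mol/min; y_B = 896.6 / 1560 = 0.5747.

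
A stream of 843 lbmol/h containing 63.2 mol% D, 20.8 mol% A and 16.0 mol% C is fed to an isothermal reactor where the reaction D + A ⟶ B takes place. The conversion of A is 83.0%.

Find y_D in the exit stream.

A reacted = 0.83 × 175.3 = 145.5 lbmol/h; ν_A = −1, so ξ = 145.5/1 = 145.5 lbmol/h.
Outlet amounts (n = n₀ + ν ξ):
  D: 532.8 − 1(145.5) = 387.2
  A: 175.3 − 1(145.5) = 29.81
  B: 0 + 1(145.5) = 145.5
  C: 134.9 (inert)
Total out = 697.5 lbmol/h; y_D = 387.2 / 697.5 = 0.5552.

0.555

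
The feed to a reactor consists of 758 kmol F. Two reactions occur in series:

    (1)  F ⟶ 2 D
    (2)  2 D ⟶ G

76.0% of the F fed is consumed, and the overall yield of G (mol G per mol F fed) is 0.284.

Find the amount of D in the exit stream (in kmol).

722 kmol

Conversion of F: F consumed = 1ξ₁ = 0.76 × 758 → ξ₁ = 576.1 kmol.
Yield of G: 1ξ₂ / 758 = 0.284 → ξ₂ = 215.3 kmol.
Outlet amounts (n = n₀ + Σ ν·ξ):
  F: 758 − 1(576.1) = 181.9
  D: 0 + 2(576.1) − 2(215.3) = 721.6
  G: 0 + 1(215.3) = 215.3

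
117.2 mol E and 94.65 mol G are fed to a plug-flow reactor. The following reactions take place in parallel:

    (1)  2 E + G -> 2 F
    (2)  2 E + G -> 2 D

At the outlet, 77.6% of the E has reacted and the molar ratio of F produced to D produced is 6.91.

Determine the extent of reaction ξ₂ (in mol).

Conversion of E: E consumed = 0.776 × 117.2 = 90.95 mol = 2ξ₁ + 2ξ₂.
Selectivity: 2ξ₁ / (2ξ₂) = 6.91 → ξ₁ = 6.91 ξ₂.
Substitute: (2·6.91 + 2) ξ₂ = 90.95 → ξ₂ = 5.749 mol, ξ₁ = 39.72 mol.
Outlet amounts (n = n₀ + Σ ν·ξ):
  E: 117.2 − 2(39.72) − 2(5.749) = 26.25
  G: 94.65 − 1(39.72) − 1(5.749) = 49.18
  F: 0 + 2(39.72) = 79.45
  D: 0 + 2(5.749) = 11.5

ξ₂ = 5.75 mol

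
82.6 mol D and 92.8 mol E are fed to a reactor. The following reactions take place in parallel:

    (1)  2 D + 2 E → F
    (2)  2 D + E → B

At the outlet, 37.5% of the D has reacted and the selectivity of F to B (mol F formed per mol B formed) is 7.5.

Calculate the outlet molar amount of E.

63.6 mol

Conversion of D: D consumed = 0.375 × 82.6 = 30.97 mol = 2ξ₁ + 2ξ₂.
Selectivity: 1ξ₁ / (1ξ₂) = 7.5 → ξ₁ = 7.5 ξ₂.
Substitute: (2·7.5 + 2) ξ₂ = 30.97 → ξ₂ = 1.822 mol, ξ₁ = 13.67 mol.
Outlet amounts (n = n₀ + Σ ν·ξ):
  D: 82.6 − 2(13.67) − 2(1.822) = 51.62
  E: 92.8 − 2(13.67) − 1(1.822) = 63.65
  F: 0 + 1(13.67) = 13.67
  B: 0 + 1(1.822) = 1.822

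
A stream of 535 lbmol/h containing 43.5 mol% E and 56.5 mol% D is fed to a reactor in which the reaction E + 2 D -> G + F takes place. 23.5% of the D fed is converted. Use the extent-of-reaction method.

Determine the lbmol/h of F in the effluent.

35.5 lbmol/h

D reacted = 0.235 × 302.3 = 71.03 lbmol/h; ν_D = −2, so ξ = 71.03/2 = 35.52 lbmol/h.
Outlet amounts (n = n₀ + ν ξ):
  E: 232.7 − 1(35.52) = 197.2
  D: 302.3 − 2(35.52) = 231.2
  G: 0 + 1(35.52) = 35.52
  F: 0 + 1(35.52) = 35.52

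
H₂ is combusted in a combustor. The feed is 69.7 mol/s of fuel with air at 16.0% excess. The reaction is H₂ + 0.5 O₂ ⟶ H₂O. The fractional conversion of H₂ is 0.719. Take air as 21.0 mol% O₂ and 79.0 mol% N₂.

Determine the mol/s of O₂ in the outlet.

15.4 mol/s

Stoichiometric O₂ = 0.5 × 69.7 = 34.85 mol/s; O₂ fed = 34.85 × 1.160 = 40.43 mol/s.
N₂ fed = 40.43 × 79/21 = 152.1 mol/s.
Fuel reacted = 0.719 × 69.7 → ξ = 50.11 mol/s.
Outlet (n = n₀ + ν ξ):
  H₂: 69.7 − 1(50.11) = 19.59
  O₂: 40.43 − 0.5(50.11) = 15.37
  N₂: 152.1 (inert)
  H₂O: 0 + 1(50.11) = 50.11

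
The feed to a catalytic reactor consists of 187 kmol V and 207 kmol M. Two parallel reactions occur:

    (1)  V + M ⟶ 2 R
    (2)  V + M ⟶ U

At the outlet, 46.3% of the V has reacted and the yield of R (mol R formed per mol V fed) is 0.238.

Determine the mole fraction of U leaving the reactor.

0.195

Yield of R: 2ξ₁ / 187 = 0.238 → ξ₁ = 22.25 kmol.
Conversion of V: 1ξ₁ + 1ξ₂ = 0.463 × 187 = 86.58 → ξ₂ = 64.33 kmol.
Outlet amounts (n = n₀ + Σ ν·ξ):
  V: 187 − 1(22.25) − 1(64.33) = 100.4
  M: 207 − 1(22.25) − 1(64.33) = 120.4
  R: 0 + 2(22.25) = 44.51
  U: 0 + 1(64.33) = 64.33
Total out = 329.7 kmol; y_U = 64.33 / 329.7 = 0.1951.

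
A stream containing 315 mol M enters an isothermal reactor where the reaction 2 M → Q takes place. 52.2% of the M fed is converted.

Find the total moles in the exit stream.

M reacted = 0.522 × 315 = 164.4 mol; ν_M = −2, so ξ = 164.4/2 = 82.22 mol.
Outlet amounts (n = n₀ + ν ξ):
  M: 315 − 2(82.22) = 150.6
  Q: 0 + 1(82.22) = 82.22
Total out = 150.6 + 82.22 = 232.8 mol.

233 mol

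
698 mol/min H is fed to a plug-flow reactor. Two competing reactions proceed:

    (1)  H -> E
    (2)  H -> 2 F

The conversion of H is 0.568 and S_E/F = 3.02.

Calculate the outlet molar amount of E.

340 mol/min

Conversion of H: H consumed = 0.568 × 698 = 396.5 mol/min = 1ξ₁ + 1ξ₂.
Selectivity: 1ξ₁ / (2ξ₂) = 3.02 → ξ₁ = 6.04 ξ₂.
Substitute: (1·6.04 + 1) ξ₂ = 396.5 → ξ₂ = 56.32 mol/min, ξ₁ = 340.1 mol/min.
Outlet amounts (n = n₀ + Σ ν·ξ):
  H: 698 − 1(340.1) − 1(56.32) = 301.5
  E: 0 + 1(340.1) = 340.1
  F: 0 + 2(56.32) = 112.6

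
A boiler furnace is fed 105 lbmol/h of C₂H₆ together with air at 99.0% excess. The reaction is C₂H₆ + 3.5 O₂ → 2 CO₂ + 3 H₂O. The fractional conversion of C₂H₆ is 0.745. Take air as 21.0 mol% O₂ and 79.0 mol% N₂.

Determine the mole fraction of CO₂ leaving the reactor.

0.0431

Stoichiometric O₂ = 3.5 × 105 = 367.5 lbmol/h; O₂ fed = 367.5 × 1.990 = 731.3 lbmol/h.
N₂ fed = 731.3 × 79/21 = 2751 lbmol/h.
Fuel reacted = 0.745 × 105 → ξ = 78.22 lbmol/h.
Outlet (n = n₀ + ν ξ):
  C₂H₆: 105 − 1(78.22) = 26.78
  O₂: 731.3 − 3.5(78.22) = 457.5
  N₂: 2751 (inert)
  CO₂: 0 + 2(78.22) = 156.4
  H₂O: 0 + 3(78.22) = 234.7
Total out = 3627 lbmol/h; y_CO₂ = 156.4 / 3627 = 0.04314.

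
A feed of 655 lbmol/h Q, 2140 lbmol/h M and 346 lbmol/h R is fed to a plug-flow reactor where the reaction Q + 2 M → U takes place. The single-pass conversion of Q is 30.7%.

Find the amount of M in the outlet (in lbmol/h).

Q reacted = 0.307 × 655 = 201.1 lbmol/h; ν_Q = −1, so ξ = 201.1/1 = 201.1 lbmol/h.
Outlet amounts (n = n₀ + ν ξ):
  Q: 655 − 1(201.1) = 453.9
  M: 2140 − 2(201.1) = 1738
  U: 0 + 1(201.1) = 201.1
  R: 346 (inert)

1740 lbmol/h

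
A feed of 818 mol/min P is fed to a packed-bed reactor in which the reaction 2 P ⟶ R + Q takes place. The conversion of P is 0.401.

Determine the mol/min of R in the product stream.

P reacted = 0.401 × 818 = 328 mol/min; ν_P = −2, so ξ = 328/2 = 164 mol/min.
Outlet amounts (n = n₀ + ν ξ):
  P: 818 − 2(164) = 490
  R: 0 + 1(164) = 164
  Q: 0 + 1(164) = 164

164 mol/min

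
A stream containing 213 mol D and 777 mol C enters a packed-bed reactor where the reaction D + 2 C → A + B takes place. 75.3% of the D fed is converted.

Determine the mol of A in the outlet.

160 mol

D reacted = 0.753 × 213 = 160.4 mol; ν_D = −1, so ξ = 160.4/1 = 160.4 mol.
Outlet amounts (n = n₀ + ν ξ):
  D: 213 − 1(160.4) = 52.61
  C: 777 − 2(160.4) = 456.2
  A: 0 + 1(160.4) = 160.4
  B: 0 + 1(160.4) = 160.4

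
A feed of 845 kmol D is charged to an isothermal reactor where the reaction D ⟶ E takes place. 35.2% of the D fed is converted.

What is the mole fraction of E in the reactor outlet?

D reacted = 0.352 × 845 = 297.4 kmol; ν_D = −1, so ξ = 297.4/1 = 297.4 kmol.
Outlet amounts (n = n₀ + ν ξ):
  D: 845 − 1(297.4) = 547.6
  E: 0 + 1(297.4) = 297.4
Total out = 845 kmol; y_E = 297.4 / 845 = 0.352.

0.352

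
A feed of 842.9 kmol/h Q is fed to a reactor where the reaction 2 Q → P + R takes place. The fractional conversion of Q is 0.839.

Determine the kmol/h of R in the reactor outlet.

354 kmol/h

Q reacted = 0.839 × 842.9 = 707.2 kmol/h; ν_Q = −2, so ξ = 707.2/2 = 353.6 kmol/h.
Outlet amounts (n = n₀ + ν ξ):
  Q: 842.9 − 2(353.6) = 135.7
  P: 0 + 1(353.6) = 353.6
  R: 0 + 1(353.6) = 353.6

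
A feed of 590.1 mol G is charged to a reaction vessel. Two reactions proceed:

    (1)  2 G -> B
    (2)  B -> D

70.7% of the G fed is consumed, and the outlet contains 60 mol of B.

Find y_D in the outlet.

Conversion of G: G consumed = 2ξ₁ = 0.707 × 590.1 → ξ₁ = 208.6 mol.
B balance: n_B = 0 + 1ξ₁ − 1ξ₂ = 60 → ξ₂ = (1·208.6 − 60)/1 = 148.6 mol.
Outlet amounts (n = n₀ + Σ ν·ξ):
  G: 590.1 − 2(208.6) = 172.9
  B: 0 + 1(208.6) − 1(148.6) = 60
  D: 0 + 1(148.6) = 148.6
Total out = 381.5 mol; y_D = 148.6 / 381.5 = 0.3895.

0.39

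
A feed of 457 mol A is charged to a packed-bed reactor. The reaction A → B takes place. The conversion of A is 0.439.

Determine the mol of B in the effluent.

201 mol

A reacted = 0.439 × 457 = 200.6 mol; ν_A = −1, so ξ = 200.6/1 = 200.6 mol.
Outlet amounts (n = n₀ + ν ξ):
  A: 457 − 1(200.6) = 256.4
  B: 0 + 1(200.6) = 200.6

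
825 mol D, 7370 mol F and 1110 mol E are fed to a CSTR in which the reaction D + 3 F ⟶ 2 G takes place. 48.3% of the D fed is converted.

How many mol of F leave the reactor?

6170 mol

D reacted = 0.483 × 825 = 398.5 mol; ν_D = −1, so ξ = 398.5/1 = 398.5 mol.
Outlet amounts (n = n₀ + ν ξ):
  D: 825 − 1(398.5) = 426.5
  F: 7370 − 3(398.5) = 6175
  G: 0 + 2(398.5) = 796.9
  E: 1110 (inert)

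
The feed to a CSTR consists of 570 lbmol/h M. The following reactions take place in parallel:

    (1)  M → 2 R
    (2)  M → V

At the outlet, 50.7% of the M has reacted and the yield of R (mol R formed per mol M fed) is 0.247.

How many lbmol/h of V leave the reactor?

Yield of R: 2ξ₁ / 570 = 0.247 → ξ₁ = 70.39 lbmol/h.
Conversion of M: 1ξ₁ + 1ξ₂ = 0.507 × 570 = 289 → ξ₂ = 218.6 lbmol/h.
Outlet amounts (n = n₀ + Σ ν·ξ):
  M: 570 − 1(70.39) − 1(218.6) = 281
  R: 0 + 2(70.39) = 140.8
  V: 0 + 1(218.6) = 218.6

219 lbmol/h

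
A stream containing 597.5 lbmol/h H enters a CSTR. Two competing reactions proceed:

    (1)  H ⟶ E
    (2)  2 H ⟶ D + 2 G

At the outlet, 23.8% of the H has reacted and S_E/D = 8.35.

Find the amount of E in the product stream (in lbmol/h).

115 lbmol/h

Conversion of H: H consumed = 0.238 × 597.5 = 142.2 lbmol/h = 1ξ₁ + 2ξ₂.
Selectivity: 1ξ₁ / (1ξ₂) = 8.35 → ξ₁ = 8.35 ξ₂.
Substitute: (1·8.35 + 2) ξ₂ = 142.2 → ξ₂ = 13.74 lbmol/h, ξ₁ = 114.7 lbmol/h.
Outlet amounts (n = n₀ + Σ ν·ξ):
  H: 597.5 − 1(114.7) − 2(13.74) = 455.3
  E: 0 + 1(114.7) = 114.7
  D: 0 + 1(13.74) = 13.74
  G: 0 + 2(13.74) = 27.48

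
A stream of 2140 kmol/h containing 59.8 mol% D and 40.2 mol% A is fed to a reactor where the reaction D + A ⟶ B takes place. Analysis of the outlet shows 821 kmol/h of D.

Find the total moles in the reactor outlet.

For D: n = n₀ − 1ξ → 821 = 1280 − 1ξ, giving ξ = 458.7 kmol/h.
Outlet amounts (n = n₀ + ν ξ):
  D: 1280 − 1(458.7) = 821
  A: 860.3 − 1(458.7) = 401.6
  B: 0 + 1(458.7) = 458.7
Total out = 821 + 401.6 + 458.7 = 1681 kmol/h.

1680 kmol/h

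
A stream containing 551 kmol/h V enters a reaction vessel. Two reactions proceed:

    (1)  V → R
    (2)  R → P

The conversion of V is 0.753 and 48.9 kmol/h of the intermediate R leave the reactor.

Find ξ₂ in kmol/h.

ξ₂ = 366 kmol/h

Conversion of V: V consumed = 1ξ₁ = 0.753 × 551 → ξ₁ = 414.9 kmol/h.
R balance: n_R = 0 + 1ξ₁ − 1ξ₂ = 48.9 → ξ₂ = (1·414.9 − 48.9)/1 = 366 kmol/h.
Outlet amounts (n = n₀ + Σ ν·ξ):
  V: 551 − 1(414.9) = 136.1
  R: 0 + 1(414.9) − 1(366) = 48.9
  P: 0 + 1(366) = 366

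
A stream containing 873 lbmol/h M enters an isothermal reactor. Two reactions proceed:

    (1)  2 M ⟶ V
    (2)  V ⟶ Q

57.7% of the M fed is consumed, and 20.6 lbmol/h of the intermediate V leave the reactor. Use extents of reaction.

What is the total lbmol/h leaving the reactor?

621 lbmol/h

Conversion of M: M consumed = 2ξ₁ = 0.577 × 873 → ξ₁ = 251.9 lbmol/h.
V balance: n_V = 0 + 1ξ₁ − 1ξ₂ = 20.6 → ξ₂ = (1·251.9 − 20.6)/1 = 231.3 lbmol/h.
Outlet amounts (n = n₀ + Σ ν·ξ):
  M: 873 − 2(251.9) = 369.3
  V: 0 + 1(251.9) − 1(231.3) = 20.6
  Q: 0 + 1(231.3) = 231.3
Total out = 369.3 + 20.6 + 231.3 = 621.1 lbmol/h.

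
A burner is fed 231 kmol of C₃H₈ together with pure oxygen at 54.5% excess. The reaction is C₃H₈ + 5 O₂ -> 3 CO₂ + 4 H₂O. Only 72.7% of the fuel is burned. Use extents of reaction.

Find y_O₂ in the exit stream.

0.433

Stoichiometric O₂ = 5 × 231 = 1155 kmol; O₂ fed = 1155 × 1.545 = 1784 kmol.
Fuel reacted = 0.727 × 231 → ξ = 167.9 kmol.
Outlet (n = n₀ + ν ξ):
  C₃H₈: 231 − 1(167.9) = 63.06
  O₂: 1784 − 5(167.9) = 944.8
  CO₂: 0 + 3(167.9) = 503.8
  H₂O: 0 + 4(167.9) = 671.7
Total out = 2183 kmol; y_O₂ = 944.8 / 2183 = 0.4327.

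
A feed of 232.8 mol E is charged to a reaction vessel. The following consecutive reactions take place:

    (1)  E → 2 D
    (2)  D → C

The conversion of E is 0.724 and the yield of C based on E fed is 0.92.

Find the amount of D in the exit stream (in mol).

123 mol

Conversion of E: E consumed = 1ξ₁ = 0.724 × 232.8 → ξ₁ = 168.5 mol.
Yield of C: 1ξ₂ / 232.8 = 0.92 → ξ₂ = 214.2 mol.
Outlet amounts (n = n₀ + Σ ν·ξ):
  E: 232.8 − 1(168.5) = 64.25
  D: 0 + 2(168.5) − 1(214.2) = 122.9
  C: 0 + 1(214.2) = 214.2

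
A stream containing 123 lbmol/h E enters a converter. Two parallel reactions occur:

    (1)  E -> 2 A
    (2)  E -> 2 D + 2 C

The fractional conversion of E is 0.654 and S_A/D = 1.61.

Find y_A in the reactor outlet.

Conversion of E: E consumed = 0.654 × 123 = 80.44 lbmol/h = 1ξ₁ + 1ξ₂.
Selectivity: 2ξ₁ / (2ξ₂) = 1.61 → ξ₁ = 1.61 ξ₂.
Substitute: (1·1.61 + 1) ξ₂ = 80.44 → ξ₂ = 30.82 lbmol/h, ξ₁ = 49.62 lbmol/h.
Outlet amounts (n = n₀ + Σ ν·ξ):
  E: 123 − 1(49.62) − 1(30.82) = 42.56
  A: 0 + 2(49.62) = 99.24
  D: 0 + 2(30.82) = 61.64
  C: 0 + 2(30.82) = 61.64
Total out = 265.1 lbmol/h; y_A = 99.24 / 265.1 = 0.3744.

0.374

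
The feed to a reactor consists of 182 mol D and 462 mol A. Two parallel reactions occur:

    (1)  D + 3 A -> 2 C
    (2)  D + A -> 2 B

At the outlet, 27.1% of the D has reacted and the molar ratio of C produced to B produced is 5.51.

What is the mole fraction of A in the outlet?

Conversion of D: D consumed = 0.271 × 182 = 49.32 mol = 1ξ₁ + 1ξ₂.
Selectivity: 2ξ₁ / (2ξ₂) = 5.51 → ξ₁ = 5.51 ξ₂.
Substitute: (1·5.51 + 1) ξ₂ = 49.32 → ξ₂ = 7.576 mol, ξ₁ = 41.75 mol.
Outlet amounts (n = n₀ + Σ ν·ξ):
  D: 182 − 1(41.75) − 1(7.576) = 132.7
  A: 462 − 3(41.75) − 1(7.576) = 329.2
  C: 0 + 2(41.75) = 83.49
  B: 0 + 2(7.576) = 15.15
Total out = 560.5 mol; y_A = 329.2 / 560.5 = 0.5873.

0.587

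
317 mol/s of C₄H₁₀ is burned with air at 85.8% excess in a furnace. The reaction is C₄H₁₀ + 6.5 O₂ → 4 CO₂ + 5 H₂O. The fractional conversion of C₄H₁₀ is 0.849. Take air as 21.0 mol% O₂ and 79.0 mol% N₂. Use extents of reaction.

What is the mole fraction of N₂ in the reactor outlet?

Stoichiometric O₂ = 6.5 × 317 = 2060 mol/s; O₂ fed = 2060 × 1.858 = 3828 mol/s.
N₂ fed = 3828 × 79/21 = 14400 mol/s.
Fuel reacted = 0.849 × 317 → ξ = 269.1 mol/s.
Outlet (n = n₀ + ν ξ):
  C₄H₁₀: 317 − 1(269.1) = 47.87
  O₂: 3828 − 6.5(269.1) = 2079
  N₂: 14400 (inert)
  CO₂: 0 + 4(269.1) = 1077
  H₂O: 0 + 5(269.1) = 1346
Total out = 18950 mol/s; y_N₂ = 14400 / 18950 = 0.76.

0.76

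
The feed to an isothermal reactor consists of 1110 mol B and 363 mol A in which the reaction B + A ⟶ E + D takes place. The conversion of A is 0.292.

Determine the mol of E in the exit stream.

106 mol

A reacted = 0.292 × 363 = 106 mol; ν_A = −1, so ξ = 106/1 = 106 mol.
Outlet amounts (n = n₀ + ν ξ):
  B: 1110 − 1(106) = 1004
  A: 363 − 1(106) = 257
  E: 0 + 1(106) = 106
  D: 0 + 1(106) = 106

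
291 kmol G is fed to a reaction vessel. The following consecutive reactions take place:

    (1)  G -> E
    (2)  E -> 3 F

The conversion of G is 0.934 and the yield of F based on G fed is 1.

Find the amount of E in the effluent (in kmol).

175 kmol

Conversion of G: G consumed = 1ξ₁ = 0.934 × 291 → ξ₁ = 271.8 kmol.
Yield of F: 3ξ₂ / 291 = 1 → ξ₂ = 97 kmol.
Outlet amounts (n = n₀ + Σ ν·ξ):
  G: 291 − 1(271.8) = 19.21
  E: 0 + 1(271.8) − 1(97) = 174.8
  F: 0 + 3(97) = 291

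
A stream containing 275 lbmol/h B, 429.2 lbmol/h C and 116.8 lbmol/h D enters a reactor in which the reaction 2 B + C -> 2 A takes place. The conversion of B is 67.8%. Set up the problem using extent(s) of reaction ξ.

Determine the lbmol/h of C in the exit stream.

B reacted = 0.678 × 275 = 186.5 lbmol/h; ν_B = −2, so ξ = 186.5/2 = 93.23 lbmol/h.
Outlet amounts (n = n₀ + ν ξ):
  B: 275 − 2(93.23) = 88.55
  C: 429.2 − 1(93.23) = 336
  A: 0 + 2(93.23) = 186.5
  D: 116.8 (inert)

336 lbmol/h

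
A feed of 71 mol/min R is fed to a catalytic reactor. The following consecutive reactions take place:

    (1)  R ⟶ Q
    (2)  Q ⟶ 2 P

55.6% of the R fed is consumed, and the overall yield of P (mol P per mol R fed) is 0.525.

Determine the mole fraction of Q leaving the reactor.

Conversion of R: R consumed = 1ξ₁ = 0.556 × 71 → ξ₁ = 39.48 mol/min.
Yield of P: 2ξ₂ / 71 = 0.525 → ξ₂ = 18.64 mol/min.
Outlet amounts (n = n₀ + Σ ν·ξ):
  R: 71 − 1(39.48) = 31.52
  Q: 0 + 1(39.48) − 1(18.64) = 20.84
  P: 0 + 2(18.64) = 37.27
Total out = 89.64 mol/min; y_Q = 20.84 / 89.64 = 0.2325.

0.232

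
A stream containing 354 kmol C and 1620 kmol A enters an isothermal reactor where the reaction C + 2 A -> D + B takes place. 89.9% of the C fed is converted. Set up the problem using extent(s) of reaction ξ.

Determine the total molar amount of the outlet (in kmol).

1660 kmol

C reacted = 0.899 × 354 = 318.2 kmol; ν_C = −1, so ξ = 318.2/1 = 318.2 kmol.
Outlet amounts (n = n₀ + ν ξ):
  C: 354 − 1(318.2) = 35.75
  A: 1620 − 2(318.2) = 983.5
  D: 0 + 1(318.2) = 318.2
  B: 0 + 1(318.2) = 318.2
Total out = 35.75 + 983.5 + 318.2 + 318.2 = 1656 kmol.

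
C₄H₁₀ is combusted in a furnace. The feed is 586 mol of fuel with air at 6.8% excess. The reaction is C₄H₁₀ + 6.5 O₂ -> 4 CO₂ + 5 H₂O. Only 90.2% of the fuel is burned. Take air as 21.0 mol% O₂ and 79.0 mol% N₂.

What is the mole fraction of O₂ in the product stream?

Stoichiometric O₂ = 6.5 × 586 = 3809 mol; O₂ fed = 3809 × 1.068 = 4068 mol.
N₂ fed = 4068 × 79/21 = 15300 mol.
Fuel reacted = 0.902 × 586 → ξ = 528.6 mol.
Outlet (n = n₀ + ν ξ):
  C₄H₁₀: 586 − 1(528.6) = 57.43
  O₂: 4068 − 6.5(528.6) = 632.3
  N₂: 15300 (inert)
  CO₂: 0 + 4(528.6) = 2114
  H₂O: 0 + 5(528.6) = 2643
Total out = 20750 mol; y_O₂ = 632.3 / 20750 = 0.03047.

0.0305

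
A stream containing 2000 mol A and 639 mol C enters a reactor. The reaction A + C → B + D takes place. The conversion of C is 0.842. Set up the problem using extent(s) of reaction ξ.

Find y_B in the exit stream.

C reacted = 0.842 × 639 = 538 mol; ν_C = −1, so ξ = 538/1 = 538 mol.
Outlet amounts (n = n₀ + ν ξ):
  A: 2000 − 1(538) = 1462
  C: 639 − 1(538) = 101
  B: 0 + 1(538) = 538
  D: 0 + 1(538) = 538
Total out = 2639 mol; y_B = 538 / 2639 = 0.2039.

0.204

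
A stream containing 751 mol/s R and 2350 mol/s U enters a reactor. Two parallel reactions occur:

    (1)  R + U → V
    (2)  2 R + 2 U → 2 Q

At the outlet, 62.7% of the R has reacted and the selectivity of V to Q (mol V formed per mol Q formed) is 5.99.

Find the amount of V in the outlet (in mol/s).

Conversion of R: R consumed = 0.627 × 751 = 470.9 mol/s = 1ξ₁ + 2ξ₂.
Selectivity: 1ξ₁ / (2ξ₂) = 5.99 → ξ₁ = 11.98 ξ₂.
Substitute: (1·11.98 + 2) ξ₂ = 470.9 → ξ₂ = 33.68 mol/s, ξ₁ = 403.5 mol/s.
Outlet amounts (n = n₀ + Σ ν·ξ):
  R: 751 − 1(403.5) − 2(33.68) = 280.1
  U: 2350 − 1(403.5) − 2(33.68) = 1879
  V: 0 + 1(403.5) = 403.5
  Q: 0 + 2(33.68) = 67.36

404 mol/s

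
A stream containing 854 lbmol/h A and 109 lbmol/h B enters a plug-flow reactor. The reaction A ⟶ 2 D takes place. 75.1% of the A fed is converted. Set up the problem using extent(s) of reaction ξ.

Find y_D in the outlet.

0.8

A reacted = 0.751 × 854 = 641.4 lbmol/h; ν_A = −1, so ξ = 641.4/1 = 641.4 lbmol/h.
Outlet amounts (n = n₀ + ν ξ):
  A: 854 − 1(641.4) = 212.6
  D: 0 + 2(641.4) = 1283
  B: 109 (inert)
Total out = 1604 lbmol/h; y_D = 1283 / 1604 = 0.7995.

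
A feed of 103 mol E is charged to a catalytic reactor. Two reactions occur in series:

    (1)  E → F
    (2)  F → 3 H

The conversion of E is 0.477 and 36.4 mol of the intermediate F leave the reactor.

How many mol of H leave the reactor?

38.2 mol

Conversion of E: E consumed = 1ξ₁ = 0.477 × 103 → ξ₁ = 49.13 mol.
F balance: n_F = 0 + 1ξ₁ − 1ξ₂ = 36.4 → ξ₂ = (1·49.13 − 36.4)/1 = 12.73 mol.
Outlet amounts (n = n₀ + Σ ν·ξ):
  E: 103 − 1(49.13) = 53.87
  F: 0 + 1(49.13) − 1(12.73) = 36.4
  H: 0 + 3(12.73) = 38.19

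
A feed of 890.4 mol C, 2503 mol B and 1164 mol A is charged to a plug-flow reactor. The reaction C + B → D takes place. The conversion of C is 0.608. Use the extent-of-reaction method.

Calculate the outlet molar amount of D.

C reacted = 0.608 × 890.4 = 541.4 mol; ν_C = −1, so ξ = 541.4/1 = 541.4 mol.
Outlet amounts (n = n₀ + ν ξ):
  C: 890.4 − 1(541.4) = 349
  B: 2503 − 1(541.4) = 1962
  D: 0 + 1(541.4) = 541.4
  A: 1164 (inert)

541 mol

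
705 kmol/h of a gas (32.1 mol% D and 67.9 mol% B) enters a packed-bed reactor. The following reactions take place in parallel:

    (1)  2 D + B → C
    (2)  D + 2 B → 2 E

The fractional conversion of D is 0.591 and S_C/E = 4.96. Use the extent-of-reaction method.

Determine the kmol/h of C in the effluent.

Conversion of D: D consumed = 0.591 × 226.3 = 133.7 kmol/h = 2ξ₁ + 1ξ₂.
Selectivity: 1ξ₁ / (2ξ₂) = 4.96 → ξ₁ = 9.92 ξ₂.
Substitute: (2·9.92 + 1) ξ₂ = 133.7 → ξ₂ = 6.418 kmol/h, ξ₁ = 63.66 kmol/h.
Outlet amounts (n = n₀ + Σ ν·ξ):
  D: 226.3 − 2(63.66) − 1(6.418) = 92.56
  B: 478.7 − 1(63.66) − 2(6.418) = 402.2
  C: 0 + 1(63.66) = 63.66
  E: 0 + 2(6.418) = 12.84

63.7 kmol/h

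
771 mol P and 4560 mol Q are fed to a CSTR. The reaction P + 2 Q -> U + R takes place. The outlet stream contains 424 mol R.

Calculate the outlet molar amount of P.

For R: n = n₀ + 1ξ → 424 = 0 + 1ξ, giving ξ = 424 mol.
Outlet amounts (n = n₀ + ν ξ):
  P: 771 − 1(424) = 347
  Q: 4560 − 2(424) = 3712
  U: 0 + 1(424) = 424
  R: 0 + 1(424) = 424

347 mol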